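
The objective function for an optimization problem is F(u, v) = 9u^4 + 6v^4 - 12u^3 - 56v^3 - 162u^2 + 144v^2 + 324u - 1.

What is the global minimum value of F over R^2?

-1378

F(u,v) separates as P(u) + Q(v) − 1, so its minimum is min P + min Q − 1.
P'(u) = 36(u - 3)(u - 1)(u + 3) vanishes at u ∈ {-3, 1, 3}; Q'(v) = 24v(v - 4)(v - 3) vanishes at v ∈ {0, 3, 4}.
Local minima of P (where P''>0): P(-3)=-1377, P(3)=-81. Local minima of Q: Q(0)=0, Q(4)=256.
So the global minimum of F is P(-3) + Q(0) − 1 = -1377 + 0 − 1 = -1378, attained at (-3, 0).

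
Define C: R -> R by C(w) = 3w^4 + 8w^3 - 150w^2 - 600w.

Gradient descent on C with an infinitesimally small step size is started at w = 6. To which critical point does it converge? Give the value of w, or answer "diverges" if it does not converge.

C'(w) = 12(w - 5)(w + 2)(w + 5), so C'(6) = 1056.
Gradient descent moves in the -C' direction, i.e. w is decreasing.
The nearest critical point in that direction is w = 5, where C'' = 840 > 0 (a local minimum). The iterate converges there.

5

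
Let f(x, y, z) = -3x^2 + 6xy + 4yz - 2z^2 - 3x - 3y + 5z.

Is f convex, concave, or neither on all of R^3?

f is quadratic, so its Hessian is the constant matrix H = [[-6, 6, 0], [6, 0, 4], [0, 4, -4]].
Leading principal minors: -6, -36, 240.
Neither pattern holds ⇒ H is indefinite ⇒ neither convex nor concave.

neither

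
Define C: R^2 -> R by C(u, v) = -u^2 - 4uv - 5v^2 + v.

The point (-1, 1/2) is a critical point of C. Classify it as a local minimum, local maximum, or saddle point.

local maximum

The Hessian of C is constant: H = [[-2, -4], [-4, -10]].
det(H) = (-2)·(-10) − (-4)² = 4.
det(H) > 0 and tr(H) = -12 < 0, so H is negative definite and the point is a local maximum.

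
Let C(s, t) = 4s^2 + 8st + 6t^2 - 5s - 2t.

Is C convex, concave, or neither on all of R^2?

C is quadratic, so its Hessian is the constant matrix H = [[8, 8], [8, 12]].
det(H) = 32, tr(H) = 20.
det(H) > 0 and tr(H) > 0, so H is positive definite everywhere: convex.

convex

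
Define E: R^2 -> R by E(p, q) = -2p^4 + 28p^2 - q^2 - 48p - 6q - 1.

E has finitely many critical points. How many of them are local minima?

0

E separates as a function of p plus a function of q, so ∇E=0 decouples.
∂E/∂p = -8(p - 2)(p - 1)(p + 3) = 0 at p ∈ {-3, 1, 2}; ∂E/∂q = -2(q + 3) = 0 at q ∈ {-3}.
The Hessian is diagonal: diag(E_pp, E_qq). Second derivatives: E_pp(-3)=-160, E_pp(1)=32, E_pp(2)=-40; E_qq(-3)=-2.
Local minima occur where both diagonal entries positive: none. Count: 0.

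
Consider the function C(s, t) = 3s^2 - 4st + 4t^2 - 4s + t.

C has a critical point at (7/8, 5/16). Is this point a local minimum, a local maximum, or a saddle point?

The Hessian of C is constant: H = [[6, -4], [-4, 8]].
det(H) = 6·8 − (-4)² = 32.
det(H) > 0 and tr(H) = 14 > 0, so H is positive definite and the point is a local minimum.

local minimum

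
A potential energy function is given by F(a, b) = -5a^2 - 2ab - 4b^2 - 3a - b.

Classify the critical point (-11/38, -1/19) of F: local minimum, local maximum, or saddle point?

local maximum

The Hessian of F is constant: H = [[-10, -2], [-2, -8]].
det(H) = (-10)·(-8) − (-2)² = 76.
det(H) > 0 and tr(H) = -18 < 0, so H is negative definite and the point is a local maximum.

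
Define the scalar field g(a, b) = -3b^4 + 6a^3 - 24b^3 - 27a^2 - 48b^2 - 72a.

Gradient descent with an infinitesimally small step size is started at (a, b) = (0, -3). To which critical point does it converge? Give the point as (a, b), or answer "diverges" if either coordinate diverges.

(4, -2)

g is separable, so gradient descent decouples: a follows -∂g/∂a, b follows -∂g/∂b.
∂g/∂a = 18(a - 4)(a + 1); at a=0 this is -72, so a increases.
∂g/∂b = -12b(b + 2)(b + 4); at b=-3 this is -36, so b increases.
a converges to its nearest critical value 4 (a local min of the a-part); b converges to -2. The iterate converges to (4, -2).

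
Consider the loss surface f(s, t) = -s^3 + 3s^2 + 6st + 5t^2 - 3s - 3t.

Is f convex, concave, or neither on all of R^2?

The term -s^3 is cubic, so the Hessian is not constant.
∂²f/∂s² = -6s + 6, which takes both signs as s varies (negative for sufficiently large s). A diagonal entry of the Hessian changing sign means the Hessian is neither positive- nor negative-semidefinite on all of R^2.

neither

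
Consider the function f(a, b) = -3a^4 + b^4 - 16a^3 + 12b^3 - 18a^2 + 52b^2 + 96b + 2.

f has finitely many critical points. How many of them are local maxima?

2

f separates as a function of a plus a function of b, so ∇f=0 decouples.
∂f/∂a = -12a(a + 1)(a + 3) = 0 at a ∈ {-3, -1, 0}; ∂f/∂b = 4(b + 2)(b + 3)(b + 4) = 0 at b ∈ {-4, -3, -2}.
The Hessian is diagonal: diag(f_aa, f_bb). Second derivatives: f_aa(-3)=-72, f_aa(-1)=24, f_aa(0)=-36; f_bb(-4)=8, f_bb(-3)=-4, f_bb(-2)=8.
Local maxima occur where both diagonal entries negative: (-3, -3), (0, -3). Count: 2.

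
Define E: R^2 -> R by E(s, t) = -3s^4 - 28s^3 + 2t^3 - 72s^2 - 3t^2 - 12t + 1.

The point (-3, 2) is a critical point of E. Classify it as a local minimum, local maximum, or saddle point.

local minimum

The mixed partial ∂²E/∂s∂t is 0, so the Hessian at any point is diag(E_ss, E_tt) = diag(-12(3s^2 + 14s + 12), 6(2t - 1)).
At (-3, 2): H = diag(36, 18).
Both eigenvalues are positive, so H is positive definite: a local minimum.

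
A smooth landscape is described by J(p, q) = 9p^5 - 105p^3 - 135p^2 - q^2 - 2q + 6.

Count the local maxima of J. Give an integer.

J separates as a function of p plus a function of q, so ∇J=0 decouples.
∂J/∂p = 45p(p - 3)(p + 1)(p + 2) = 0 at p ∈ {-2, -1, 0, 3}; ∂J/∂q = -2(q + 1) = 0 at q ∈ {-1}.
The Hessian is diagonal: diag(J_pp, J_qq). Second derivatives: J_pp(-2)=-450, J_pp(-1)=180, J_pp(0)=-270, J_pp(3)=2700; J_qq(-1)=-2.
Local maxima occur where both diagonal entries negative: (-2, -1), (0, -1). Count: 2.

2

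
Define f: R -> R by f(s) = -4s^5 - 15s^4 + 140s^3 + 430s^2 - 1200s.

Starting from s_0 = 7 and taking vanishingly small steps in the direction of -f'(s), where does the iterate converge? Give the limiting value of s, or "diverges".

f'(s) = -20(s - 4)(s - 1)(s + 3)(s + 5), so f'(7) = -43200.
Gradient descent moves in the -f' direction, i.e. s is increasing.
There is no critical point above s=7, and f' keeps the same sign, so the iterate runs off to +∞.

diverges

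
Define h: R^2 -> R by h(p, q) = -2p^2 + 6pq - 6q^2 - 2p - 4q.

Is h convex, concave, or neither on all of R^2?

concave

h is quadratic, so its Hessian is the constant matrix H = [[-4, 6], [6, -12]].
det(H) = 12, tr(H) = -16.
det(H) > 0 and tr(H) < 0, so H is negative definite everywhere: concave.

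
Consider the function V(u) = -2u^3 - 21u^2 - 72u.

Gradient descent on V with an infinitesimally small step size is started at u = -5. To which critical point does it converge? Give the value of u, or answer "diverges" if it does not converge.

-4

V'(u) = -6(u + 3)(u + 4), so V'(-5) = -12.
Gradient descent moves in the -V' direction, i.e. u is increasing.
The nearest critical point in that direction is u = -4, where V'' = 6 > 0 (a local minimum). The iterate converges there.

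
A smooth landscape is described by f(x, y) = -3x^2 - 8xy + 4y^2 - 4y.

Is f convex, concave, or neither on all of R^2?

neither

f is quadratic, so its Hessian is the constant matrix H = [[-6, -8], [-8, 8]].
det(H) = -112, tr(H) = 2.
det(H) < 0, so H is indefinite: neither convex nor concave.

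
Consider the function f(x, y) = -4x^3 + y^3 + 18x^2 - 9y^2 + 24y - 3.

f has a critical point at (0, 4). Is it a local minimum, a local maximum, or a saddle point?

local minimum

The mixed partial ∂²f/∂x∂y is 0, so the Hessian at any point is diag(f_xx, f_yy) = diag(12(-2x + 3), 6(y - 3)).
At (0, 4): H = diag(36, 6).
Both eigenvalues are positive, so H is positive definite: a local minimum.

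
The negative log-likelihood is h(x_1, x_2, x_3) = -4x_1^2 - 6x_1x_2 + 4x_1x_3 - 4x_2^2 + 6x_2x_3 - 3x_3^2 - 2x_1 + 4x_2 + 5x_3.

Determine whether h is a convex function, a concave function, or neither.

h is quadratic, so its Hessian is the constant matrix H = [[-8, -6, 4], [-6, -8, 6], [4, 6, -6]].
Leading principal minors: -8, 28, -40.
Signs alternate −, +, − ⇒ H ≺ 0 ⇒ concave.

concave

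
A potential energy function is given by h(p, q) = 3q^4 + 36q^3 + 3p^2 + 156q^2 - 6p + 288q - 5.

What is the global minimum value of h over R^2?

-200

h(p,q) separates as A(p) + B(q) − 5, so its minimum is min A + min B − 5.
A'(p) = 6p - 6 vanishes at p ∈ {1}; B'(q) = 12(q + 2)(q + 3)(q + 4) vanishes at q ∈ {-4, -3, -2}.
Local minima of A (where A''>0): A(1)=-3. Local minima of B: B(-4)=-192, B(-2)=-192.
So the global minimum of h is A(1) + B(-4) − 5 = -3 − 192 − 5 = -200, attained at (1, -4).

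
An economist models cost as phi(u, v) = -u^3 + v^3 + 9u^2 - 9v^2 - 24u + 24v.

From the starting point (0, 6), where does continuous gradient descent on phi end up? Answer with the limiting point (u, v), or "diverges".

phi is separable, so gradient descent decouples: u follows -∂phi/∂u, v follows -∂phi/∂v.
∂phi/∂u = -3(u - 4)(u - 2); at u=0 this is -24, so u increases.
∂phi/∂v = 3(v - 4)(v - 2); at v=6 this is 24, so v decreases.
u converges to its nearest critical value 2 (a local min of the u-part); v converges to 4. The iterate converges to (2, 4).

(2, 4)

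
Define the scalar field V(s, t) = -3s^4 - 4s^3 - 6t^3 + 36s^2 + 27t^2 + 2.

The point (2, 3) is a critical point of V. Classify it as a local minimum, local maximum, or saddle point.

The mixed partial ∂²V/∂s∂t is 0, so the Hessian at any point is diag(V_ss, V_tt) = diag(12(-3s^2 - 2s + 6), 18(-2t + 3)).
At (2, 3): H = diag(-120, -54).
Both eigenvalues are negative, so H is negative definite: a local maximum.

local maximum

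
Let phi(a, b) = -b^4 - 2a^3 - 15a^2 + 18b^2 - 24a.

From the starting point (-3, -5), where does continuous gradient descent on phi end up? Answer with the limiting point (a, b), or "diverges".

diverges

phi is separable, so gradient descent decouples: a follows -∂phi/∂a, b follows -∂phi/∂b.
∂phi/∂a = -6(a + 1)(a + 4); at a=-3 this is 12, so a decreases.
∂phi/∂b = -4b(b - 3)(b + 3); at b=-5 this is 320, so b decreases.
The b-coordinate has no critical point in that direction and runs off to infinity.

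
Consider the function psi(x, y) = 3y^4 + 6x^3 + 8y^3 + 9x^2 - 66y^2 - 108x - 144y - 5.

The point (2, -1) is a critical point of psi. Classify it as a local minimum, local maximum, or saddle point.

The mixed partial ∂²psi/∂x∂y is 0, so the Hessian at any point is diag(psi_xx, psi_yy) = diag(18(2x + 1), 12(3y^2 + 4y - 11)).
At (2, -1): H = diag(90, -144).
The eigenvalues have opposite signs, so H is indefinite: a saddle point.

saddle point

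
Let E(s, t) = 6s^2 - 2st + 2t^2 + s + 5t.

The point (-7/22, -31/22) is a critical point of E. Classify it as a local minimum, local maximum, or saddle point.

The Hessian of E is constant: H = [[12, -2], [-2, 4]].
det(H) = 12·4 − (-2)² = 44.
det(H) > 0 and tr(H) = 16 > 0, so H is positive definite and the point is a local minimum.

local minimum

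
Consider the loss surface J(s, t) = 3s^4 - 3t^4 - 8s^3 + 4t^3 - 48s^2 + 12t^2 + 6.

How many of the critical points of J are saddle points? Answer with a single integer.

J separates as a function of s plus a function of t, so ∇J=0 decouples.
∂J/∂s = 12s(s - 4)(s + 2) = 0 at s ∈ {-2, 0, 4}; ∂J/∂t = -12t(t - 2)(t + 1) = 0 at t ∈ {-1, 0, 2}.
The Hessian is diagonal: diag(J_ss, J_tt). Second derivatives: J_ss(-2)=144, J_ss(0)=-96, J_ss(4)=288; J_tt(-1)=-36, J_tt(0)=24, J_tt(2)=-72.
Saddle points occur where the two diagonal entries have opposite signs: (-2, -1), (-2, 2), (0, 0), (4, -1), (4, 2). Count: 5.

5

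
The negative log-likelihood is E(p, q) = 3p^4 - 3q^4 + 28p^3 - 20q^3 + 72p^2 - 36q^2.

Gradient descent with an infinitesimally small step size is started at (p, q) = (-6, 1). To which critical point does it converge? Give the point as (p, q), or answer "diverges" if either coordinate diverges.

diverges

E is separable, so gradient descent decouples: p follows -∂E/∂p, q follows -∂E/∂q.
∂E/∂p = 12p(p + 3)(p + 4); at p=-6 this is -432, so p increases.
∂E/∂q = -12q(q + 2)(q + 3); at q=1 this is -144, so q increases.
The q-coordinate has no critical point in that direction and runs off to infinity.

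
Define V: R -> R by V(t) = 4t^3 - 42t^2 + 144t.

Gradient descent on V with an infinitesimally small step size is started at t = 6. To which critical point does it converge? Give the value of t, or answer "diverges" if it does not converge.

4

V'(t) = 12(t - 4)(t - 3), so V'(6) = 72.
Gradient descent moves in the -V' direction, i.e. t is decreasing.
The nearest critical point in that direction is t = 4, where V'' = 12 > 0 (a local minimum). The iterate converges there.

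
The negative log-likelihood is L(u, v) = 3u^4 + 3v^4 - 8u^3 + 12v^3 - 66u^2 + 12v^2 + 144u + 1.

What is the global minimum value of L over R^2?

L(u,v) separates as P(u) + Q(v) + 1, so its minimum is min P + min Q + 1.
P'(u) = 12(u - 4)(u - 1)(u + 3) vanishes at u ∈ {-3, 1, 4}; Q'(v) = 12v(v + 1)(v + 2) vanishes at v ∈ {-2, -1, 0}.
Local minima of P (where P''>0): P(-3)=-567, P(4)=-224. Local minima of Q: Q(-2)=0, Q(0)=0.
So the global minimum of L is P(-3) + Q(-2) + 1 = -567 + 0 + 1 = -566, attained at (-3, -2).

-566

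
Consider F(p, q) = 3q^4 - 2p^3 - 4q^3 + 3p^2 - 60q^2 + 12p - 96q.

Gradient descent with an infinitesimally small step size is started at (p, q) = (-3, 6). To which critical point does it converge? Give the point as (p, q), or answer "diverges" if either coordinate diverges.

F is separable, so gradient descent decouples: p follows -∂F/∂p, q follows -∂F/∂q.
∂F/∂p = -6(p - 2)(p + 1); at p=-3 this is -60, so p increases.
∂F/∂q = 12(q - 4)(q + 1)(q + 2); at q=6 this is 1344, so q decreases.
p converges to its nearest critical value -1 (a local min of the p-part); q converges to 4. The iterate converges to (-1, 4).

(-1, 4)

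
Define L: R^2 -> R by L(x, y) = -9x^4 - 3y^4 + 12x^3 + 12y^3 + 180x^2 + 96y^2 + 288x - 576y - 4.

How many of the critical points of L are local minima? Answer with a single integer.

L separates as a function of x plus a function of y, so ∇L=0 decouples.
∂L/∂x = -36(x - 4)(x + 1)(x + 2) = 0 at x ∈ {-2, -1, 4}; ∂L/∂y = -12(y - 4)(y - 3)(y + 4) = 0 at y ∈ {-4, 3, 4}.
The Hessian is diagonal: diag(L_xx, L_yy). Second derivatives: L_xx(-2)=-216, L_xx(-1)=180, L_xx(4)=-1080; L_yy(-4)=-672, L_yy(3)=84, L_yy(4)=-96.
Local minima occur where both diagonal entries positive: (-1, 3). Count: 1.

1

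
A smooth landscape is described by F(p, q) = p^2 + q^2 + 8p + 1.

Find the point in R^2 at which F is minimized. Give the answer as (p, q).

F(p,q) separates as A(p) + B(q) + 1, so its minimum is min A + min B + 1.
A'(p) = 2p + 8 vanishes at p ∈ {-4}; B'(q) = 2q vanishes at q ∈ {0}.
Local minima of A (where A''>0): A(-4)=-16. Local minima of B: B(0)=0.
So the global minimum of F is A(-4) + B(0) + 1 = -16 + 0 + 1 = -15, attained at (-4, 0).

(-4, 0)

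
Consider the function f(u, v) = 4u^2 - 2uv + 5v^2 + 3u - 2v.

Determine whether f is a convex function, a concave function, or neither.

convex

f is quadratic, so its Hessian is the constant matrix H = [[8, -2], [-2, 10]].
det(H) = 76, tr(H) = 18.
det(H) > 0 and tr(H) > 0, so H is positive definite everywhere: convex.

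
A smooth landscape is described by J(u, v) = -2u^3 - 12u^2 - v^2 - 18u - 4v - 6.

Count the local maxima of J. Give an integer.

1

J separates as a function of u plus a function of v, so ∇J=0 decouples.
∂J/∂u = -6(u + 1)(u + 3) = 0 at u ∈ {-3, -1}; ∂J/∂v = -2(v + 2) = 0 at v ∈ {-2}.
The Hessian is diagonal: diag(J_uu, J_vv). Second derivatives: J_uu(-3)=12, J_uu(-1)=-12; J_vv(-2)=-2.
Local maxima occur where both diagonal entries negative: (-1, -2). Count: 1.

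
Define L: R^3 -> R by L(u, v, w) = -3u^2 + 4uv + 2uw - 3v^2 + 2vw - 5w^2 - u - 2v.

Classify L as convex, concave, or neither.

L is quadratic, so its Hessian is the constant matrix H = [[-6, 4, 2], [4, -6, 2], [2, 2, -10]].
Leading principal minors: -6, 20, -120.
Signs alternate −, +, − ⇒ H ≺ 0 ⇒ concave.

concave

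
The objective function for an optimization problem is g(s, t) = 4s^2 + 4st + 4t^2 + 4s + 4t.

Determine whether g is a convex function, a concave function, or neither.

convex

g is quadratic, so its Hessian is the constant matrix H = [[8, 4], [4, 8]].
det(H) = 48, tr(H) = 16.
det(H) > 0 and tr(H) > 0, so H is positive definite everywhere: convex.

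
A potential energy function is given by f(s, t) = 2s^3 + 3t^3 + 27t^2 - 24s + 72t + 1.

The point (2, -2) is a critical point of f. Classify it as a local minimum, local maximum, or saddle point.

local minimum

The mixed partial ∂²f/∂s∂t is 0, so the Hessian at any point is diag(f_ss, f_tt) = diag(12s, 18(t + 3)).
At (2, -2): H = diag(24, 18).
Both eigenvalues are positive, so H is positive definite: a local minimum.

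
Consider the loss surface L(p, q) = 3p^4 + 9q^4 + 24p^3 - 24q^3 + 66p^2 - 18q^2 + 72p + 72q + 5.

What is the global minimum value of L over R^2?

-79

L(p,q) separates as A(p) + B(q) + 5, so its minimum is min A + min B + 5.
A'(p) = 12(p + 1)(p + 2)(p + 3) vanishes at p ∈ {-3, -2, -1}; B'(q) = 36(q - 2)(q - 1)(q + 1) vanishes at q ∈ {-1, 1, 2}.
Local minima of A (where A''>0): A(-3)=-27, A(-1)=-27. Local minima of B: B(-1)=-57, B(2)=24.
So the global minimum of L is A(-3) + B(-1) + 5 = -27 − 57 + 5 = -79, attained at (-3, -1).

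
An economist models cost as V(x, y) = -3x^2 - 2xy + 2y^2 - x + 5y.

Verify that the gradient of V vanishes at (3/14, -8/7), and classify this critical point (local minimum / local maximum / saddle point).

saddle point

∇V = (-6x - 2y - 1, -2x + 4y + 5); substituting (3/14, -8/7) gives ∇V = (0, 0), so (3/14, -8/7) is indeed a critical point.
The Hessian of V is constant: H = [[-6, -2], [-2, 4]].
det(H) = (-6)·4 − (-2)² = -28.
Since det(H) < 0, H is indefinite and the critical point is a saddle point.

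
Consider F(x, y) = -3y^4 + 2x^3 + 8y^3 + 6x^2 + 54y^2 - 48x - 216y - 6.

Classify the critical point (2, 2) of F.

local minimum

The mixed partial ∂²F/∂x∂y is 0, so the Hessian at any point is diag(F_xx, F_yy) = diag(12(x + 1), 12(-3y^2 + 4y + 9)).
At (2, 2): H = diag(36, 60).
Both eigenvalues are positive, so H is positive definite: a local minimum.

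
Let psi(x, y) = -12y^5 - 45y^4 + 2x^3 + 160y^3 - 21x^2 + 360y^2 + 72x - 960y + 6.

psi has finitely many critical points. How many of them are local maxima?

2

psi separates as a function of x plus a function of y, so ∇psi=0 decouples.
∂psi/∂x = 6(x - 4)(x - 3) = 0 at x ∈ {3, 4}; ∂psi/∂y = -60(y - 2)(y - 1)(y + 2)(y + 4) = 0 at y ∈ {-4, -2, 1, 2}.
The Hessian is diagonal: diag(psi_xx, psi_yy). Second derivatives: psi_xx(3)=-6, psi_xx(4)=6; psi_yy(-4)=3600, psi_yy(-2)=-1440, psi_yy(1)=900, psi_yy(2)=-1440.
Local maxima occur where both diagonal entries negative: (3, -2), (3, 2). Count: 2.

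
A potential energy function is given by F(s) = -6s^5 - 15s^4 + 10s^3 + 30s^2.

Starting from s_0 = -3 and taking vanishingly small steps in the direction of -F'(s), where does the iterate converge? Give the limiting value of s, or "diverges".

F'(s) = -30s(s - 1)(s + 1)(s + 2), so F'(-3) = -720.
Gradient descent moves in the -F' direction, i.e. s is increasing.
The nearest critical point in that direction is s = -2, where F'' = 180 > 0 (a local minimum). The iterate converges there.

-2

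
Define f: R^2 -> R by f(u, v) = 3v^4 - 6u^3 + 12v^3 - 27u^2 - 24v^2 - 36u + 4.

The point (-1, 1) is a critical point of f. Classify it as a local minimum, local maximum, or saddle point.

The mixed partial ∂²f/∂u∂v is 0, so the Hessian at any point is diag(f_uu, f_vv) = diag(-18(2u + 3), 12(3v^2 + 6v - 4)).
At (-1, 1): H = diag(-18, 60).
The eigenvalues have opposite signs, so H is indefinite: a saddle point.

saddle point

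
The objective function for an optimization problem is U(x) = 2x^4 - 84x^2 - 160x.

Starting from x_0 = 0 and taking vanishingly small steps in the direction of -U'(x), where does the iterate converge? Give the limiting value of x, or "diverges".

5

U'(x) = 8(x - 5)(x + 1)(x + 4), so U'(0) = -160.
Gradient descent moves in the -U' direction, i.e. x is increasing.
The nearest critical point in that direction is x = 5, where U'' = 432 > 0 (a local minimum). The iterate converges there.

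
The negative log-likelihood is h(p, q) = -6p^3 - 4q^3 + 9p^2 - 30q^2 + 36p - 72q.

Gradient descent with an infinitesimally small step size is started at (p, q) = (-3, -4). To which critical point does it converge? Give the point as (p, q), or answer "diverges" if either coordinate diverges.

(-1, -3)

h is separable, so gradient descent decouples: p follows -∂h/∂p, q follows -∂h/∂q.
∂h/∂p = -18(p - 2)(p + 1); at p=-3 this is -180, so p increases.
∂h/∂q = -12(q + 2)(q + 3); at q=-4 this is -24, so q increases.
p converges to its nearest critical value -1 (a local min of the p-part); q converges to -3. The iterate converges to (-1, -3).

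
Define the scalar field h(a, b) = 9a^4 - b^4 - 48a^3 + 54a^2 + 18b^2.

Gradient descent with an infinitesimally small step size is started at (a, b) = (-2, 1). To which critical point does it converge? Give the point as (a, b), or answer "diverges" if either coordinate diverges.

h is separable, so gradient descent decouples: a follows -∂h/∂a, b follows -∂h/∂b.
∂h/∂a = 36a(a - 3)(a - 1); at a=-2 this is -1080, so a increases.
∂h/∂b = -4b(b - 3)(b + 3); at b=1 this is 32, so b decreases.
a converges to its nearest critical value 0 (a local min of the a-part); b converges to 0. The iterate converges to (0, 0).

(0, 0)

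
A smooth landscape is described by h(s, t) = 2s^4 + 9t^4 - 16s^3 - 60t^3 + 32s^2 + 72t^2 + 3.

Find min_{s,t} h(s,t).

-381

h(s,t) separates as P(s) + Q(t) + 3, so its minimum is min P + min Q + 3.
P'(s) = 8s(s - 4)(s - 2) vanishes at s ∈ {0, 2, 4}; Q'(t) = 36t(t - 4)(t - 1) vanishes at t ∈ {0, 1, 4}.
Local minima of P (where P''>0): P(0)=0, P(4)=0. Local minima of Q: Q(0)=0, Q(4)=-384.
So the global minimum of h is P(0) + Q(4) + 3 = 0 − 384 + 3 = -381, attained at (0, 4).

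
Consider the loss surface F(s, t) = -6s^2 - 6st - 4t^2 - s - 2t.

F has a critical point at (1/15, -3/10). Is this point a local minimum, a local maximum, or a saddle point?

The Hessian of F is constant: H = [[-12, -6], [-6, -8]].
det(H) = (-12)·(-8) − (-6)² = 60.
det(H) > 0 and tr(H) = -20 < 0, so H is negative definite and the point is a local maximum.

local maximum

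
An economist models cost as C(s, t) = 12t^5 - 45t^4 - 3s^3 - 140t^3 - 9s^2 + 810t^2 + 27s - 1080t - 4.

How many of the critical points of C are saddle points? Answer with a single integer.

4

C separates as a function of s plus a function of t, so ∇C=0 decouples.
∂C/∂s = -9(s - 1)(s + 3) = 0 at s ∈ {-3, 1}; ∂C/∂t = 60(t - 3)(t - 2)(t - 1)(t + 3) = 0 at t ∈ {-3, 1, 2, 3}.
The Hessian is diagonal: diag(C_ss, C_tt). Second derivatives: C_ss(-3)=36, C_ss(1)=-36; C_tt(-3)=-7200, C_tt(1)=480, C_tt(2)=-300, C_tt(3)=720.
Saddle points occur where the two diagonal entries have opposite signs: (-3, -3), (-3, 2), (1, 1), (1, 3). Count: 4.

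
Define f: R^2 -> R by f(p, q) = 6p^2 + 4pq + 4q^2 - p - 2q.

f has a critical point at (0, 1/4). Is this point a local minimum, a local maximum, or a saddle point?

local minimum

The Hessian of f is constant: H = [[12, 4], [4, 8]].
det(H) = 12·8 − 4² = 80.
det(H) > 0 and tr(H) = 20 > 0, so H is positive definite and the point is a local minimum.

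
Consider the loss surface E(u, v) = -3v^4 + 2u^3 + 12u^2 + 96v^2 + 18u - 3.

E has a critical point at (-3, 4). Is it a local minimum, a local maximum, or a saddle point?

local maximum

The mixed partial ∂²E/∂u∂v is 0, so the Hessian at any point is diag(E_uu, E_vv) = diag(12(u + 2), 12(-3v^2 + 16)).
At (-3, 4): H = diag(-12, -384).
Both eigenvalues are negative, so H is negative definite: a local maximum.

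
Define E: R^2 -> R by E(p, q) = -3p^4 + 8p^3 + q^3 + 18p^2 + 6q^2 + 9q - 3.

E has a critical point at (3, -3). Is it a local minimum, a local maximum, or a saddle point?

local maximum

The mixed partial ∂²E/∂p∂q is 0, so the Hessian at any point is diag(E_pp, E_qq) = diag(12(-3p^2 + 4p + 3), 6(q + 2)).
At (3, -3): H = diag(-144, -6).
Both eigenvalues are negative, so H is negative definite: a local maximum.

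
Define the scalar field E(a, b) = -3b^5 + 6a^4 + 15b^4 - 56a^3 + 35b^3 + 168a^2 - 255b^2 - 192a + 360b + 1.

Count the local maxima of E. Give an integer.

2

E separates as a function of a plus a function of b, so ∇E=0 decouples.
∂E/∂a = 24(a - 4)(a - 2)(a - 1) = 0 at a ∈ {1, 2, 4}; ∂E/∂b = -15(b - 4)(b - 2)(b - 1)(b + 3) = 0 at b ∈ {-3, 1, 2, 4}.
The Hessian is diagonal: diag(E_aa, E_bb). Second derivatives: E_aa(1)=72, E_aa(2)=-48, E_aa(4)=144; E_bb(-3)=2100, E_bb(1)=-180, E_bb(2)=150, E_bb(4)=-630.
Local maxima occur where both diagonal entries negative: (2, 1), (2, 4). Count: 2.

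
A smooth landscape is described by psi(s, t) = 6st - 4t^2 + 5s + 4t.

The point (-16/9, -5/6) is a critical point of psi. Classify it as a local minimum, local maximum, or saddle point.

The Hessian of psi is constant: H = [[0, 6], [6, -8]].
det(H) = 0·(-8) − 6² = -36.
Since det(H) < 0, H is indefinite and the critical point is a saddle point.

saddle point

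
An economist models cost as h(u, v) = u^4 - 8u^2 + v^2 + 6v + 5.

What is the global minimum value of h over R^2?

h(u,v) separates as P(u) + Q(v) + 5, so its minimum is min P + min Q + 5.
P'(u) = 4u(u - 2)(u + 2) vanishes at u ∈ {-2, 0, 2}; Q'(v) = 2v + 6 vanishes at v ∈ {-3}.
Local minima of P (where P''>0): P(-2)=-16, P(2)=-16. Local minima of Q: Q(-3)=-9.
So the global minimum of h is P(-2) + Q(-3) + 5 = -16 − 9 + 5 = -20, attained at (-2, -3).

-20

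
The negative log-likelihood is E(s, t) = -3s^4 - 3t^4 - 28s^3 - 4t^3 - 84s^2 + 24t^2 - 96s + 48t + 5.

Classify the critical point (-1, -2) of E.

The mixed partial ∂²E/∂s∂t is 0, so the Hessian at any point is diag(E_ss, E_tt) = diag(-12(3s^2 + 14s + 14), 12(-3t^2 - 2t + 4)).
At (-1, -2): H = diag(-36, -48).
Both eigenvalues are negative, so H is negative definite: a local maximum.

local maximum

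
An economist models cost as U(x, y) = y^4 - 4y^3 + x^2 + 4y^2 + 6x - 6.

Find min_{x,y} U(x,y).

-15

U(x,y) separates as P(x) + Q(y) − 6, so its minimum is min P + min Q − 6.
P'(x) = 2x + 6 vanishes at x ∈ {-3}; Q'(y) = 4y(y - 2)(y - 1) vanishes at y ∈ {0, 1, 2}.
Local minima of P (where P''>0): P(-3)=-9. Local minima of Q: Q(0)=0, Q(2)=0.
So the global minimum of U is P(-3) + Q(0) − 6 = -9 + 0 − 6 = -15, attained at (-3, 0).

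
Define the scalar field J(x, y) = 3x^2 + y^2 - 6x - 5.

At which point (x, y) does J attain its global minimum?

J(x,y) separates as P(x) + Q(y) − 5, so its minimum is min P + min Q − 5.
P'(x) = 6x - 6 vanishes at x ∈ {1}; Q'(y) = 2y vanishes at y ∈ {0}.
Local minima of P (where P''>0): P(1)=-3. Local minima of Q: Q(0)=0.
So the global minimum of J is P(1) + Q(0) − 5 = -3 + 0 − 5 = -8, attained at (1, 0).

(1, 0)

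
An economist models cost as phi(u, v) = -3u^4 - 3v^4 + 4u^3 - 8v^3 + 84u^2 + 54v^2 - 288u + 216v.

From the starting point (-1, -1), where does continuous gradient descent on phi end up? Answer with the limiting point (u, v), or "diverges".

phi is separable, so gradient descent decouples: u follows -∂phi/∂u, v follows -∂phi/∂v.
∂phi/∂u = -12(u - 3)(u - 2)(u + 4); at u=-1 this is -432, so u increases.
∂phi/∂v = -12(v - 3)(v + 2)(v + 3); at v=-1 this is 96, so v decreases.
u converges to its nearest critical value 2 (a local min of the u-part); v converges to -2. The iterate converges to (2, -2).

(2, -2)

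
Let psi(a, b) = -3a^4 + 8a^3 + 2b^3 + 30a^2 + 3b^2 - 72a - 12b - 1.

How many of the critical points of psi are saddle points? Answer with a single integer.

3

psi separates as a function of a plus a function of b, so ∇psi=0 decouples.
∂psi/∂a = -12(a - 3)(a - 1)(a + 2) = 0 at a ∈ {-2, 1, 3}; ∂psi/∂b = 6(b - 1)(b + 2) = 0 at b ∈ {-2, 1}.
The Hessian is diagonal: diag(psi_aa, psi_bb). Second derivatives: psi_aa(-2)=-180, psi_aa(1)=72, psi_aa(3)=-120; psi_bb(-2)=-18, psi_bb(1)=18.
Saddle points occur where the two diagonal entries have opposite signs: (-2, 1), (1, -2), (3, 1). Count: 3.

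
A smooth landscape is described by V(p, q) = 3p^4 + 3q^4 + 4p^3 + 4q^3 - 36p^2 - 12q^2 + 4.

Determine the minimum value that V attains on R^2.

V(p,q) separates as A(p) + B(q) + 4, so its minimum is min A + min B + 4.
A'(p) = 12p(p - 2)(p + 3) vanishes at p ∈ {-3, 0, 2}; B'(q) = 12q(q - 1)(q + 2) vanishes at q ∈ {-2, 0, 1}.
Local minima of A (where A''>0): A(-3)=-189, A(2)=-64. Local minima of B: B(-2)=-32, B(1)=-5.
So the global minimum of V is A(-3) + B(-2) + 4 = -189 − 32 + 4 = -217, attained at (-3, -2).

-217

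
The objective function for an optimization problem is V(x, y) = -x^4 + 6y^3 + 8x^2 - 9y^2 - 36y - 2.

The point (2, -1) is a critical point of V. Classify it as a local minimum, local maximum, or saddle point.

local maximum

The mixed partial ∂²V/∂x∂y is 0, so the Hessian at any point is diag(V_xx, V_yy) = diag(4(-3x^2 + 4), 18(2y - 1)).
At (2, -1): H = diag(-32, -54).
Both eigenvalues are negative, so H is negative definite: a local maximum.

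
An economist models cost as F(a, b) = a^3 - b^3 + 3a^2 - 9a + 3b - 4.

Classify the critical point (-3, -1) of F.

saddle point

The mixed partial ∂²F/∂a∂b is 0, so the Hessian at any point is diag(F_aa, F_bb) = diag(6(a + 1), -6b).
At (-3, -1): H = diag(-12, 6).
The eigenvalues have opposite signs, so H is indefinite: a saddle point.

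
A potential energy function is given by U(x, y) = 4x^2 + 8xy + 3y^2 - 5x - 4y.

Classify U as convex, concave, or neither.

U is quadratic, so its Hessian is the constant matrix H = [[8, 8], [8, 6]].
det(H) = -16, tr(H) = 14.
det(H) < 0, so H is indefinite: neither convex nor concave.

neither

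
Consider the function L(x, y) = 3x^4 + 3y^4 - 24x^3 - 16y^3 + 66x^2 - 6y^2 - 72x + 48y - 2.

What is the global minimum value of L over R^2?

-189

L(x,y) separates as P(x) + Q(y) − 2, so its minimum is min P + min Q − 2.
P'(x) = 12(x - 3)(x - 2)(x - 1) vanishes at x ∈ {1, 2, 3}; Q'(y) = 12(y - 4)(y - 1)(y + 1) vanishes at y ∈ {-1, 1, 4}.
Local minima of P (where P''>0): P(1)=-27, P(3)=-27. Local minima of Q: Q(-1)=-35, Q(4)=-160.
So the global minimum of L is P(1) + Q(4) − 2 = -27 − 160 − 2 = -189, attained at (1, 4).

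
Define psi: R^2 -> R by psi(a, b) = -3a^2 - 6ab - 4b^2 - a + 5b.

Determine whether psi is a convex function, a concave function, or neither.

concave

psi is quadratic, so its Hessian is the constant matrix H = [[-6, -6], [-6, -8]].
det(H) = 12, tr(H) = -14.
det(H) > 0 and tr(H) < 0, so H is negative definite everywhere: concave.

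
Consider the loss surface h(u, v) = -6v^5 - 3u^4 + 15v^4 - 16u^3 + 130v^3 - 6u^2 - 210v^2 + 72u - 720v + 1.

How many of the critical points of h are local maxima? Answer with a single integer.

4

h separates as a function of u plus a function of v, so ∇h=0 decouples.
∂h/∂u = -12(u - 1)(u + 2)(u + 3) = 0 at u ∈ {-3, -2, 1}; ∂h/∂v = -30(v - 4)(v - 2)(v + 1)(v + 3) = 0 at v ∈ {-3, -1, 2, 4}.
The Hessian is diagonal: diag(h_uu, h_vv). Second derivatives: h_uu(-3)=-48, h_uu(-2)=36, h_uu(1)=-144; h_vv(-3)=2100, h_vv(-1)=-900, h_vv(2)=900, h_vv(4)=-2100.
Local maxima occur where both diagonal entries negative: (-3, -1), (-3, 4), (1, -1), (1, 4). Count: 4.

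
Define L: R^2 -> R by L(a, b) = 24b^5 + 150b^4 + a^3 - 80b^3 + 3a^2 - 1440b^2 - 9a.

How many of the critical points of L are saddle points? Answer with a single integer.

4

L separates as a function of a plus a function of b, so ∇L=0 decouples.
∂L/∂a = 3(a - 1)(a + 3) = 0 at a ∈ {-3, 1}; ∂L/∂b = 120b(b - 2)(b + 3)(b + 4) = 0 at b ∈ {-4, -3, 0, 2}.
The Hessian is diagonal: diag(L_aa, L_bb). Second derivatives: L_aa(-3)=-12, L_aa(1)=12; L_bb(-4)=-2880, L_bb(-3)=1800, L_bb(0)=-2880, L_bb(2)=7200.
Saddle points occur where the two diagonal entries have opposite signs: (-3, -3), (-3, 2), (1, -4), (1, 0). Count: 4.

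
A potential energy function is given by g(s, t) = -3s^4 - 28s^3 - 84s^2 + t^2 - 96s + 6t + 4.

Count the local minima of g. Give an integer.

1

g separates as a function of s plus a function of t, so ∇g=0 decouples.
∂g/∂s = -12(s + 1)(s + 2)(s + 4) = 0 at s ∈ {-4, -2, -1}; ∂g/∂t = 2(t + 3) = 0 at t ∈ {-3}.
The Hessian is diagonal: diag(g_ss, g_tt). Second derivatives: g_ss(-4)=-72, g_ss(-2)=24, g_ss(-1)=-36; g_tt(-3)=2.
Local minima occur where both diagonal entries positive: (-2, -3). Count: 1.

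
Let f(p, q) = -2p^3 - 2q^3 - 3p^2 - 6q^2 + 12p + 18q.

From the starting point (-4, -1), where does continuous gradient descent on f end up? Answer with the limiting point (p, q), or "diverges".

f is separable, so gradient descent decouples: p follows -∂f/∂p, q follows -∂f/∂q.
∂f/∂p = -6(p - 1)(p + 2); at p=-4 this is -60, so p increases.
∂f/∂q = -6(q - 1)(q + 3); at q=-1 this is 24, so q decreases.
p converges to its nearest critical value -2 (a local min of the p-part); q converges to -3. The iterate converges to (-2, -3).

(-2, -3)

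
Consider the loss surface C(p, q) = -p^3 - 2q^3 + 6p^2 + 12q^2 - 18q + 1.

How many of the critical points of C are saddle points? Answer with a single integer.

2

C separates as a function of p plus a function of q, so ∇C=0 decouples.
∂C/∂p = -3p(p - 4) = 0 at p ∈ {0, 4}; ∂C/∂q = -6(q - 3)(q - 1) = 0 at q ∈ {1, 3}.
The Hessian is diagonal: diag(C_pp, C_qq). Second derivatives: C_pp(0)=12, C_pp(4)=-12; C_qq(1)=12, C_qq(3)=-12.
Saddle points occur where the two diagonal entries have opposite signs: (0, 3), (4, 1). Count: 2.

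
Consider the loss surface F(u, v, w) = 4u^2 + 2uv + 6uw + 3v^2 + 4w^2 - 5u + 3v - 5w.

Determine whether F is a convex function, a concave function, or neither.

convex

F is quadratic, so its Hessian is the constant matrix H = [[8, 2, 6], [2, 6, 0], [6, 0, 8]].
Leading principal minors: 8, 44, 136.
All positive ⇒ H ≻ 0 ⇒ convex.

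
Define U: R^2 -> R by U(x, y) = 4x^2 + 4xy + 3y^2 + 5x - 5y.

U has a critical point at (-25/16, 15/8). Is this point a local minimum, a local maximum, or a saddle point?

The Hessian of U is constant: H = [[8, 4], [4, 6]].
det(H) = 8·6 − 4² = 32.
det(H) > 0 and tr(H) = 14 > 0, so H is positive definite and the point is a local minimum.

local minimum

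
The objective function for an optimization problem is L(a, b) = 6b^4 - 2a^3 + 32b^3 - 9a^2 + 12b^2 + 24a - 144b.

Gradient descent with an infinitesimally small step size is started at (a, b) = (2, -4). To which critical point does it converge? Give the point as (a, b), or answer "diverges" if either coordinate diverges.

diverges

L is separable, so gradient descent decouples: a follows -∂L/∂a, b follows -∂L/∂b.
∂L/∂a = -6(a - 1)(a + 4); at a=2 this is -36, so a increases.
∂L/∂b = 24(b - 1)(b + 2)(b + 3); at b=-4 this is -240, so b increases.
The a-coordinate has no critical point in that direction and runs off to infinity.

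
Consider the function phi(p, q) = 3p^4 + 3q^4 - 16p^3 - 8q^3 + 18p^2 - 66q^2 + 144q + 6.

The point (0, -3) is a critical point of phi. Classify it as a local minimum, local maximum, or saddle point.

local minimum

The mixed partial ∂²phi/∂p∂q is 0, so the Hessian at any point is diag(phi_pp, phi_qq) = diag(12(3p^2 - 8p + 3), 12(3q^2 - 4q - 11)).
At (0, -3): H = diag(36, 336).
Both eigenvalues are positive, so H is positive definite: a local minimum.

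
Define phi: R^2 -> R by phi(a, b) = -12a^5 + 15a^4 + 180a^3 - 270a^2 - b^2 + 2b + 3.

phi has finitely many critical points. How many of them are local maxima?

2

phi separates as a function of a plus a function of b, so ∇phi=0 decouples.
∂phi/∂a = -60a(a - 3)(a - 1)(a + 3) = 0 at a ∈ {-3, 0, 1, 3}; ∂phi/∂b = -2(b - 1) = 0 at b ∈ {1}.
The Hessian is diagonal: diag(phi_aa, phi_bb). Second derivatives: phi_aa(-3)=4320, phi_aa(0)=-540, phi_aa(1)=480, phi_aa(3)=-2160; phi_bb(1)=-2.
Local maxima occur where both diagonal entries negative: (0, 1), (3, 1). Count: 2.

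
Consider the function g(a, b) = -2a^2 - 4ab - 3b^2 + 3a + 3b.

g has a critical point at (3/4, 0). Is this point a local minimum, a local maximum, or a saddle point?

The Hessian of g is constant: H = [[-4, -4], [-4, -6]].
det(H) = (-4)·(-6) − (-4)² = 8.
det(H) > 0 and tr(H) = -10 < 0, so H is negative definite and the point is a local maximum.

local maximum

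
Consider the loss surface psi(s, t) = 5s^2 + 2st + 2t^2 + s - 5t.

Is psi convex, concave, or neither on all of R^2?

convex

psi is quadratic, so its Hessian is the constant matrix H = [[10, 2], [2, 4]].
det(H) = 36, tr(H) = 14.
det(H) > 0 and tr(H) > 0, so H is positive definite everywhere: convex.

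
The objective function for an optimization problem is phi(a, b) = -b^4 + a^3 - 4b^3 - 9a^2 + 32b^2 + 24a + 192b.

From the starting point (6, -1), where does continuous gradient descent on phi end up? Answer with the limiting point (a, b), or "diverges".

phi is separable, so gradient descent decouples: a follows -∂phi/∂a, b follows -∂phi/∂b.
∂phi/∂a = 3(a - 4)(a - 2); at a=6 this is 24, so a decreases.
∂phi/∂b = -4(b - 4)(b + 3)(b + 4); at b=-1 this is 120, so b decreases.
a converges to its nearest critical value 4 (a local min of the a-part); b converges to -3. The iterate converges to (4, -3).

(4, -3)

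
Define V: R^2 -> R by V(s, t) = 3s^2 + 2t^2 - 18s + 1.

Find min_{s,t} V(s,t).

-26

V(s,t) separates as P(s) + Q(t) + 1, so its minimum is min P + min Q + 1.
P'(s) = 6s - 18 vanishes at s ∈ {3}; Q'(t) = 4t vanishes at t ∈ {0}.
Local minima of P (where P''>0): P(3)=-27. Local minima of Q: Q(0)=0.
So the global minimum of V is P(3) + Q(0) + 1 = -27 + 0 + 1 = -26, attained at (3, 0).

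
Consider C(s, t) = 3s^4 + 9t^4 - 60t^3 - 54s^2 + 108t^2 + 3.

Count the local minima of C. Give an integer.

C separates as a function of s plus a function of t, so ∇C=0 decouples.
∂C/∂s = 12s(s - 3)(s + 3) = 0 at s ∈ {-3, 0, 3}; ∂C/∂t = 36t(t - 3)(t - 2) = 0 at t ∈ {0, 2, 3}.
The Hessian is diagonal: diag(C_ss, C_tt). Second derivatives: C_ss(-3)=216, C_ss(0)=-108, C_ss(3)=216; C_tt(0)=216, C_tt(2)=-72, C_tt(3)=108.
Local minima occur where both diagonal entries positive: (-3, 0), (-3, 3), (3, 0), (3, 3). Count: 4.

4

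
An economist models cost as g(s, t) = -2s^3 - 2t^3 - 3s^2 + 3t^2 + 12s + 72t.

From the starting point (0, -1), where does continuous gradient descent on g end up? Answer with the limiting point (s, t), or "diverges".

g is separable, so gradient descent decouples: s follows -∂g/∂s, t follows -∂g/∂t.
∂g/∂s = -6(s - 1)(s + 2); at s=0 this is 12, so s decreases.
∂g/∂t = -6(t - 4)(t + 3); at t=-1 this is 60, so t decreases.
s converges to its nearest critical value -2 (a local min of the s-part); t converges to -3. The iterate converges to (-2, -3).

(-2, -3)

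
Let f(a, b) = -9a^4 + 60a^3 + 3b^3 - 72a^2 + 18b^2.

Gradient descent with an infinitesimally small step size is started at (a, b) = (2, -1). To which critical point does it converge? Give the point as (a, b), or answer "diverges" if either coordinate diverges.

f is separable, so gradient descent decouples: a follows -∂f/∂a, b follows -∂f/∂b.
∂f/∂a = -36a(a - 4)(a - 1); at a=2 this is 144, so a decreases.
∂f/∂b = 9b(b + 4); at b=-1 this is -27, so b increases.
a converges to its nearest critical value 1 (a local min of the a-part); b converges to 0. The iterate converges to (1, 0).

(1, 0)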